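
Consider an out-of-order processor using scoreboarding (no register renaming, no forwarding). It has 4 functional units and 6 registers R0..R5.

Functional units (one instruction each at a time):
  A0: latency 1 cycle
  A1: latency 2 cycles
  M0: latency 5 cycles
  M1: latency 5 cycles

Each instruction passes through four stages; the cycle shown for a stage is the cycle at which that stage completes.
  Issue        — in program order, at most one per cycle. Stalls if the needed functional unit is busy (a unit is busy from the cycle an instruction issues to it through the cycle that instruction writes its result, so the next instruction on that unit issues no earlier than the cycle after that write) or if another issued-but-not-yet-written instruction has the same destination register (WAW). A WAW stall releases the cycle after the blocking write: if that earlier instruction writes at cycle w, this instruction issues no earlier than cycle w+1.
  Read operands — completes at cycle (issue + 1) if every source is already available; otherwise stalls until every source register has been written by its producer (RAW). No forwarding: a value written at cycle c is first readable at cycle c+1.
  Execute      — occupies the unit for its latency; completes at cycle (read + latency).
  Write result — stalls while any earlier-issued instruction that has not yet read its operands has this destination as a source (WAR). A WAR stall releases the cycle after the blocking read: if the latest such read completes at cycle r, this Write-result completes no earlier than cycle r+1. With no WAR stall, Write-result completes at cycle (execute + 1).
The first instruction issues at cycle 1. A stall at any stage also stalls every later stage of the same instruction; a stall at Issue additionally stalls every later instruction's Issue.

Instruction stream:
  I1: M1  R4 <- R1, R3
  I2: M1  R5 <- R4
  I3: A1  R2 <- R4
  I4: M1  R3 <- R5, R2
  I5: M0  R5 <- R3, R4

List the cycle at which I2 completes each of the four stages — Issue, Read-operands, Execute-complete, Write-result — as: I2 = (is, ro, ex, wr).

[I1] 1/2/7/8
[I2] 9/10/15/16  (struct: M1 busy until I1 writes@8)
[I3] 10/11/13/14
[I4] 17/18/23/24  (struct: M1 busy until I2 writes@16)
[I5] 18/25/30/31  (RAW R3: wait I4 write@24)

I2 = (9, 10, 15, 16)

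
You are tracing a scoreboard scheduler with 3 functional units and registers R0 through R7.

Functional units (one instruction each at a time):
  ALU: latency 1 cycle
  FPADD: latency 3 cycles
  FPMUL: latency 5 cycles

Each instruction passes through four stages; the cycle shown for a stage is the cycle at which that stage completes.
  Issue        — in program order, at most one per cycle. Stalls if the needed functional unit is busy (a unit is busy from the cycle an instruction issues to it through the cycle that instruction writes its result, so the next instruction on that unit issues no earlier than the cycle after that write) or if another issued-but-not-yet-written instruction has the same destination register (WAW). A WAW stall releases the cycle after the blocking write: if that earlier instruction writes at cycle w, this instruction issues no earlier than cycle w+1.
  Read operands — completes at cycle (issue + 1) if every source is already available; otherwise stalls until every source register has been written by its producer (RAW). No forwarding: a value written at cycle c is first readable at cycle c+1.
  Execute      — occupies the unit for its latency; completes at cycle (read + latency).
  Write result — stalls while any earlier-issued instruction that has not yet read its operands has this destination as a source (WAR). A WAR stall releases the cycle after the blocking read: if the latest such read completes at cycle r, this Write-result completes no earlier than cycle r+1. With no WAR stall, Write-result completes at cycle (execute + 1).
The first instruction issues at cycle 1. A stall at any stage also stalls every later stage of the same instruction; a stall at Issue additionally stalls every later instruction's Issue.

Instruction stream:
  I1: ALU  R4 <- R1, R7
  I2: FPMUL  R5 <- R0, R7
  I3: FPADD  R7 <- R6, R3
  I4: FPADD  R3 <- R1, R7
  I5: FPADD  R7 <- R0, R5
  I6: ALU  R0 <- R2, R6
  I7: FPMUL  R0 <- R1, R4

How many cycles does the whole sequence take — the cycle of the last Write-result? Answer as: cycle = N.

[1] issue I1 (ALU)
[2] I1 read-ops | issue I2 (FPMUL)
[3] I1 finished on ALU | I2 read-ops | issue I3 (FPADD)
[4] I1→R4 | I3 read-ops
[7] I3 finished on FPADD
[8] I2 finished on FPMUL | I3→R7
[9] I2→R5 | issue I4 (FPADD)
[10] I4 read-ops
[13] I4 finished on FPADD
[14] I4→R3
[15] issue I5 (FPADD)
[16] I5 read-ops | issue I6 (ALU)
[17] I6 read-ops
[18] I6 finished on ALU
[19] I5 finished on FPADD | I6→R0
[20] I5→R7 | issue I7 (FPMUL)
[21] I7 read-ops
[26] I7 finished on FPMUL
[27] I7→R0

cycle = 27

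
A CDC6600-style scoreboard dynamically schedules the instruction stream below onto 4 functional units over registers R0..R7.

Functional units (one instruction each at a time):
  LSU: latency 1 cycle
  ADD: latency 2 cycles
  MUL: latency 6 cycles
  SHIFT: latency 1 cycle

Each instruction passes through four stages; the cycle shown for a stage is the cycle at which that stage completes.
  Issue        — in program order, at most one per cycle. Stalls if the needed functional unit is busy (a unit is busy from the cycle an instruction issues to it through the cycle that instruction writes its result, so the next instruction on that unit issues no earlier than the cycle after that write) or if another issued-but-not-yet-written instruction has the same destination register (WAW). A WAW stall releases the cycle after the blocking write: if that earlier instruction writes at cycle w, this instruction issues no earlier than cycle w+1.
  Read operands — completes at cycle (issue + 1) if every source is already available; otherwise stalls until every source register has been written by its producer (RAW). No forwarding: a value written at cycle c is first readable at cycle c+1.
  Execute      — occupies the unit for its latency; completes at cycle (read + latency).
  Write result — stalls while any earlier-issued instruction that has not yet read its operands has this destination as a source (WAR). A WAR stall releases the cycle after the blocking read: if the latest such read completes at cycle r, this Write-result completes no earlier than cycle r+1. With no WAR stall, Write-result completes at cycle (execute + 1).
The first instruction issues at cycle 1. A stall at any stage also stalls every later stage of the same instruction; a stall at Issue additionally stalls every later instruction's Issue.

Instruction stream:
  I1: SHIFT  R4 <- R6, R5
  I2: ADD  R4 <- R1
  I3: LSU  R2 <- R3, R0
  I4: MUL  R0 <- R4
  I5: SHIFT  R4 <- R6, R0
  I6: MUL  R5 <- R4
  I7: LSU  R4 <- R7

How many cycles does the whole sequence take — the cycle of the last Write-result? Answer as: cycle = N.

cycle = 28

[1] issue I1 (SHIFT)
[2] I1 read-ops
[3] I1 finished on SHIFT
[4] I1→R4
[5] issue I2 (ADD)
[6] I2 read-ops; issue I3 (LSU)
[7] I3 read-ops; issue I4 (MUL)
[8] I2 finished on ADD; I3 finished on LSU
[9] I2→R4; I3→R2
[10] I4 read-ops; issue I5 (SHIFT)
[16] I4 finished on MUL
[17] I4→R0
[18] I5 read-ops; issue I6 (MUL)
[19] I5 finished on SHIFT
[20] I5→R4
[21] I6 read-ops; issue I7 (LSU)
[22] I7 read-ops
[23] I7 finished on LSU
[24] I7→R4
[27] I6 finished on MUL
[28] I6→R5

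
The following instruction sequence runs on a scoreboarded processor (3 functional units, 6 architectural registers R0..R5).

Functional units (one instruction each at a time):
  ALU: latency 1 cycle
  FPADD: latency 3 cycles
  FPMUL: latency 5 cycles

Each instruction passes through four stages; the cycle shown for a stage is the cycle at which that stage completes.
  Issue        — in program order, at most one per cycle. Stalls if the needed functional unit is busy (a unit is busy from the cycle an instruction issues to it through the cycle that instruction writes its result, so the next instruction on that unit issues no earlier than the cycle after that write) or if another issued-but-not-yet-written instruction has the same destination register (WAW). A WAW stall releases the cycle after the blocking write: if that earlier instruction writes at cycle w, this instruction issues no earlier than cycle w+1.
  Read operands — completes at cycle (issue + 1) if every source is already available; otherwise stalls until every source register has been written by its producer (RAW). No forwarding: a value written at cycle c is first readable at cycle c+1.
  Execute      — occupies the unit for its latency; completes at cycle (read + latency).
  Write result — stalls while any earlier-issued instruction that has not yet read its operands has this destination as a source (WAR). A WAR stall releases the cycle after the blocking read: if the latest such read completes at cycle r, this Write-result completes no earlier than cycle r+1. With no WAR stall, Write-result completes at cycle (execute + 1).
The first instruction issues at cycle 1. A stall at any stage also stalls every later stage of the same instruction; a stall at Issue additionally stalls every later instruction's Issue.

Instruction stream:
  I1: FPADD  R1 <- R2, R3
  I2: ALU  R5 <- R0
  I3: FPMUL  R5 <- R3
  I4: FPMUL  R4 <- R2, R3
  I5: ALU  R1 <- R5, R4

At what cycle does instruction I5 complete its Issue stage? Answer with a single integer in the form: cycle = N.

cycle = 15

t=1  issue I1 (FPADD)
t=2  I1 read-ops, issue I2 (ALU)
t=3  I2 read-ops
t=4  I2 finished on ALU
t=5  I1 finished on FPADD, I2→R5
t=6  I1→R1, issue I3 (FPMUL)
t=7  I3 read-ops
t=12  I3 finished on FPMUL
t=13  I3→R5
t=14  issue I4 (FPMUL)
t=15  I4 read-ops, issue I5 (ALU)
t=20  I4 finished on FPMUL
t=21  I4→R4
t=22  I5 read-ops
t=23  I5 finished on ALU
t=24  I5→R1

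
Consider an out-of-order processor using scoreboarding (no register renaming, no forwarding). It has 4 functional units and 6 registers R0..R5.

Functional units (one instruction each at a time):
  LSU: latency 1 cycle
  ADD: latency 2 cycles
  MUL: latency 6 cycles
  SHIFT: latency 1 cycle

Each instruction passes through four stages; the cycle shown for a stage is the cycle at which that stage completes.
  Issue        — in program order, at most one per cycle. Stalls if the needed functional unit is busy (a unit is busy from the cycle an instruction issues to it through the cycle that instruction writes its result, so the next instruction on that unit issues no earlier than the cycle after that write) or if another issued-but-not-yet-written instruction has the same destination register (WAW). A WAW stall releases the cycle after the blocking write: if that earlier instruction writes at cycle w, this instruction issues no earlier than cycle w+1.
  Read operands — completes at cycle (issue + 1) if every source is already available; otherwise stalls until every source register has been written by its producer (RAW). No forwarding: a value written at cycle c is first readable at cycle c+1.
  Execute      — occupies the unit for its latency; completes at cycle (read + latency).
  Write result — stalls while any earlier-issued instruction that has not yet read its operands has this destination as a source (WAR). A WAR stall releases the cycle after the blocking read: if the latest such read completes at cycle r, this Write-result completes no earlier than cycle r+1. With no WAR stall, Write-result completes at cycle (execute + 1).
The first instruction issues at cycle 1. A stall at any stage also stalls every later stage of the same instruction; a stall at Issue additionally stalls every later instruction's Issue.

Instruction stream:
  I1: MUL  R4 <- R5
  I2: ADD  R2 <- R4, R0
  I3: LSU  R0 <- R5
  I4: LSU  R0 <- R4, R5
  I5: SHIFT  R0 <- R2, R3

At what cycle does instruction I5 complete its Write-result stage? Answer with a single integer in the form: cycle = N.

cycle = 19

c1: issue I1 (MUL)
c2: I1 read-ops; issue I2 (ADD)
c3: issue I3 (LSU)
c4: I3 read-ops
c5: I3 finished on LSU
c8: I1 finished on MUL
c9: I1→R4
c10: I2 read-ops
c11: I3→R0
c12: I2 finished on ADD; issue I4 (LSU)
c13: I2→R2; I4 read-ops
c14: I4 finished on LSU
c15: I4→R0
c16: issue I5 (SHIFT)
c17: I5 read-ops
c18: I5 finished on SHIFT
c19: I5→R0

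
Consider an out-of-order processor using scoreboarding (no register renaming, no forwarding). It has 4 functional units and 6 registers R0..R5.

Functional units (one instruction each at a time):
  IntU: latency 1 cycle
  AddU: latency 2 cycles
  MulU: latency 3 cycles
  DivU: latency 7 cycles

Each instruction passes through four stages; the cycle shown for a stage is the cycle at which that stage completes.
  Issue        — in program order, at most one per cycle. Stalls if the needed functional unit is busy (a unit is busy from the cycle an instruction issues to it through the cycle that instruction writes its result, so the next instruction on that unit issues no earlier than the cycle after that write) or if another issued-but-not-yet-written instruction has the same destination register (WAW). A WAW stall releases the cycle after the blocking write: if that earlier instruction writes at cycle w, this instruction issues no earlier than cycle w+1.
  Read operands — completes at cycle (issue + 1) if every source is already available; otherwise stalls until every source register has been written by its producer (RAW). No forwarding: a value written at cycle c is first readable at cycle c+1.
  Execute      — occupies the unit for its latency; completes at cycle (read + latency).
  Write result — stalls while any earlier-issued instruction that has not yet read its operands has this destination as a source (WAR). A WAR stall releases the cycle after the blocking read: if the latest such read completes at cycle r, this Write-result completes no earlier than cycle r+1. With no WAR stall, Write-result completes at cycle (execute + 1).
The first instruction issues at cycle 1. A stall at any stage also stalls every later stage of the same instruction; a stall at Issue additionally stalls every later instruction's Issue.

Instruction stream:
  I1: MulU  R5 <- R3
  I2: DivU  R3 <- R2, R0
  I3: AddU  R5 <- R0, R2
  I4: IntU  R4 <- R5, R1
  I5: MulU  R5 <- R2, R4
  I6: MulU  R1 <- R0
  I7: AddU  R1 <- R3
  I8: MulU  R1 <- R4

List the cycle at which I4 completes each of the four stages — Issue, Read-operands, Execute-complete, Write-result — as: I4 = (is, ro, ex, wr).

I4 = (8, 12, 13, 14)

[1] I1 dispatched to MulU
[2] I1 operands ready · I2 dispatched to DivU
[3] I2 operands ready
[5] I1 complete
[6] R5←I1
[7] I3 dispatched to AddU
[8] I3 operands ready · I4 dispatched to IntU
[10] I2 complete · I3 complete
[11] R3←I2 · R5←I3
[12] I4 operands ready · I5 dispatched to MulU
[13] I4 complete
[14] R4←I4
[15] I5 operands ready
[18] I5 complete
[19] R5←I5
[20] I6 dispatched to MulU
[21] I6 operands ready
[24] I6 complete
[25] R1←I6
[26] I7 dispatched to AddU
[27] I7 operands ready
[29] I7 complete
[30] R1←I7
[31] I8 dispatched to MulU
[32] I8 operands ready
[35] I8 complete
[36] R1←I8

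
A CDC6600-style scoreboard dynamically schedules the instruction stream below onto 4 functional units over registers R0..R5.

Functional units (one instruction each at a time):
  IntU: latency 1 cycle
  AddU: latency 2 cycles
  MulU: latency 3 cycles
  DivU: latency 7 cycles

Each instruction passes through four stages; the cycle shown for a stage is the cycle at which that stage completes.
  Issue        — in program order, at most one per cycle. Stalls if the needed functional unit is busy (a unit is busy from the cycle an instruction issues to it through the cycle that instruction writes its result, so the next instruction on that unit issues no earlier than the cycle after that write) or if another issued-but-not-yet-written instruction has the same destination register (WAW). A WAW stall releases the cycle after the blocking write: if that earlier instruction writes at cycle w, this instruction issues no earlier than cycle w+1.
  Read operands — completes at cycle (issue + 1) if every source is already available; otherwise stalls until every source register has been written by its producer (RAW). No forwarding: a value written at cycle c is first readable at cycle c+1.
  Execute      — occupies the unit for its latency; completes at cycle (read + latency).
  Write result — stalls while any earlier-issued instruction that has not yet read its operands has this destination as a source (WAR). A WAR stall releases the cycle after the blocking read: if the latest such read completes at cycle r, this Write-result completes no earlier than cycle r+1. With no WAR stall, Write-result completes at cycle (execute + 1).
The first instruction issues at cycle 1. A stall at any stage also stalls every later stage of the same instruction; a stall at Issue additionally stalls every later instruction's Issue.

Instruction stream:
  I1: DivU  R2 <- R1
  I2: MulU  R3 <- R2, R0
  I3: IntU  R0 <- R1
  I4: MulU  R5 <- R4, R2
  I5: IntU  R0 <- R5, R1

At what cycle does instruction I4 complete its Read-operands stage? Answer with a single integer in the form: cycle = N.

cycle = 17

[1] I1 dispatched to DivU
[2] I1 operands ready; I2 dispatched to MulU
[3] I3 dispatched to IntU
[4] I3 operands ready
[5] I3 complete
[9] I1 complete
[10] R2←I1
[11] I2 operands ready
[12] R0←I3
[14] I2 complete
[15] R3←I2
[16] I4 dispatched to MulU
[17] I4 operands ready; I5 dispatched to IntU
[20] I4 complete
[21] R5←I4
[22] I5 operands ready
[23] I5 complete
[24] R0←I5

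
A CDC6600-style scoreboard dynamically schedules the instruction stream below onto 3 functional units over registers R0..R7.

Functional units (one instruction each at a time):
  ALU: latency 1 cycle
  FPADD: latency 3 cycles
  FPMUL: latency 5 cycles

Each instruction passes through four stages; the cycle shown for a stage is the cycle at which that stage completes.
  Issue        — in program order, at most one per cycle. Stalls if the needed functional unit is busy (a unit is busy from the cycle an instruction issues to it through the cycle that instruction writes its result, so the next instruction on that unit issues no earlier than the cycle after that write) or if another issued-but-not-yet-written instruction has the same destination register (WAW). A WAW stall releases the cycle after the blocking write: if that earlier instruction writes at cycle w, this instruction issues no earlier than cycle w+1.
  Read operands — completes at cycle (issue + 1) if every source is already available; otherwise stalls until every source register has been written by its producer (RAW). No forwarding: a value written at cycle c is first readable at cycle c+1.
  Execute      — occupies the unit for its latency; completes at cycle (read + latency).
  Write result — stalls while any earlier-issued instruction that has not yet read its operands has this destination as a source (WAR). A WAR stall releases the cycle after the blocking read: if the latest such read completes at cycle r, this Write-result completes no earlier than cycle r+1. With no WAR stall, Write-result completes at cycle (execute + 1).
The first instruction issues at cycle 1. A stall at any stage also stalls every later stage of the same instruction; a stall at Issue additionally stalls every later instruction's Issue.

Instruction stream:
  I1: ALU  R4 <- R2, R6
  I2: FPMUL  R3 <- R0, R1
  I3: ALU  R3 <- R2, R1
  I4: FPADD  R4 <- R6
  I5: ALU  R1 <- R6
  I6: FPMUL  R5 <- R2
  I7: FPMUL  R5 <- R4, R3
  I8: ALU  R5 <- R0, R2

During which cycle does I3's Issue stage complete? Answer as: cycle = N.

cycle = 10

t=1  I1 issues→ALU
t=2  I1 reads · I2 issues→FPMUL
t=3  I1 exec-done · I2 reads
t=4  I1 writes R4
t=8  I2 exec-done
t=9  I2 writes R3
t=10  I3 issues→ALU
t=11  I3 reads · I4 issues→FPADD
t=12  I3 exec-done · I4 reads
t=13  I3 writes R3
t=14  I5 issues→ALU
t=15  I4 exec-done · I5 reads · I6 issues→FPMUL
t=16  I4 writes R4 · I5 exec-done · I6 reads
t=17  I5 writes R1
t=21  I6 exec-done
t=22  I6 writes R5
t=23  I7 issues→FPMUL
t=24  I7 reads
t=29  I7 exec-done
t=30  I7 writes R5
t=31  I8 issues→ALU
t=32  I8 reads
t=33  I8 exec-done
t=34  I8 writes R5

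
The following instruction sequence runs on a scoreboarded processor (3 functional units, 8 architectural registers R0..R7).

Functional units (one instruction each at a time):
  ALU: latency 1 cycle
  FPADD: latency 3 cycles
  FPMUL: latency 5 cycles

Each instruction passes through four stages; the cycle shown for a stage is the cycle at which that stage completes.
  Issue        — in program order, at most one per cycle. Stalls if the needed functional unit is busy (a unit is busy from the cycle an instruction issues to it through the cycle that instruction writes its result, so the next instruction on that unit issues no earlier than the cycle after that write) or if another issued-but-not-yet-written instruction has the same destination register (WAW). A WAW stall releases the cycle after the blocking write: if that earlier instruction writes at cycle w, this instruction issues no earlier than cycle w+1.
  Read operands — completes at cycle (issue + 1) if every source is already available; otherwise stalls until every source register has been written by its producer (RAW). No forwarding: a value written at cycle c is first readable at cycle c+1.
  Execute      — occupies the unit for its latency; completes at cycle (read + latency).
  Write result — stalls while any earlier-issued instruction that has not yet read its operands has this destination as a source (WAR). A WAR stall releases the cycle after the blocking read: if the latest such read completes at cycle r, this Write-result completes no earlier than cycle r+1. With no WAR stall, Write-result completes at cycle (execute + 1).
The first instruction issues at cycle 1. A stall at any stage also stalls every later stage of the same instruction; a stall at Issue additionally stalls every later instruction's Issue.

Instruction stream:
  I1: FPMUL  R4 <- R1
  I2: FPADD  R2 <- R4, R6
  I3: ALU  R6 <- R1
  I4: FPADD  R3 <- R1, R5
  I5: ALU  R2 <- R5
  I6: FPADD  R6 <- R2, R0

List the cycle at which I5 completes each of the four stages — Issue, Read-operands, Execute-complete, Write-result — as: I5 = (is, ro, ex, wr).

I1: IS=1 RO=2 EX=7 WR=8
I2: IS=2 RO=9 EX=12 WR=13  [RAW R4: wait I1 write@8]
I3: IS=3 RO=4 EX=5 WR=10  [WAR R6: wait I2 read@9]
I4: IS=14 RO=15 EX=18 WR=19  [struct: FPADD busy until I2 writes@13]
I5: IS=15 RO=16 EX=17 WR=18
I6: IS=20 RO=21 EX=24 WR=25  [struct: FPADD busy until I4 writes@19]

I5 = (15, 16, 17, 18)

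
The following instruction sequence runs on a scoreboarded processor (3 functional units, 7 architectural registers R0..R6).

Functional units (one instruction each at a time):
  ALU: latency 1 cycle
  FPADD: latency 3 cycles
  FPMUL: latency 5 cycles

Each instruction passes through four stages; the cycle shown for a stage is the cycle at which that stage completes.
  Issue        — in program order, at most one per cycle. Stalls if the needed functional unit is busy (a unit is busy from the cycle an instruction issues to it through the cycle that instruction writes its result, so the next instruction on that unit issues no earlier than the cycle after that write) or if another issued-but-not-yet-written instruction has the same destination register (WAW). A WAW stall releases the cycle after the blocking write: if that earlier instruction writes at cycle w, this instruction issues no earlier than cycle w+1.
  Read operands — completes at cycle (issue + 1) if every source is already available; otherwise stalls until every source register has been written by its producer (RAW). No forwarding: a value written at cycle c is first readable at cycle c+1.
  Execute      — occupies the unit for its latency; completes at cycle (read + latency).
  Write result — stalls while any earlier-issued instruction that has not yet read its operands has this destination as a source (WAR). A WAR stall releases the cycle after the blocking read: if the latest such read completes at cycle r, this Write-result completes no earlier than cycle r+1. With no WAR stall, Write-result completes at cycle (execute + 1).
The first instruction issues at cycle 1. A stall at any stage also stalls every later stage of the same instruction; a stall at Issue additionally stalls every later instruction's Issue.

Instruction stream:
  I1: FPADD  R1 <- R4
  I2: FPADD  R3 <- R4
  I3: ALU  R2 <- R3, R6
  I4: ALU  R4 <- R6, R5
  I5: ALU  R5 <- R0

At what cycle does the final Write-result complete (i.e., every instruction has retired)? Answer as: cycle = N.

cycle = 23

c1: I1 dispatched to FPADD
c2: I1 operands ready
c5: I1 complete
c6: R1←I1
c7: I2 dispatched to FPADD
c8: I2 operands ready, I3 dispatched to ALU
c11: I2 complete
c12: R3←I2
c13: I3 operands ready
c14: I3 complete
c15: R2←I3
c16: I4 dispatched to ALU
c17: I4 operands ready
c18: I4 complete
c19: R4←I4
c20: I5 dispatched to ALU
c21: I5 operands ready
c22: I5 complete
c23: R5←I5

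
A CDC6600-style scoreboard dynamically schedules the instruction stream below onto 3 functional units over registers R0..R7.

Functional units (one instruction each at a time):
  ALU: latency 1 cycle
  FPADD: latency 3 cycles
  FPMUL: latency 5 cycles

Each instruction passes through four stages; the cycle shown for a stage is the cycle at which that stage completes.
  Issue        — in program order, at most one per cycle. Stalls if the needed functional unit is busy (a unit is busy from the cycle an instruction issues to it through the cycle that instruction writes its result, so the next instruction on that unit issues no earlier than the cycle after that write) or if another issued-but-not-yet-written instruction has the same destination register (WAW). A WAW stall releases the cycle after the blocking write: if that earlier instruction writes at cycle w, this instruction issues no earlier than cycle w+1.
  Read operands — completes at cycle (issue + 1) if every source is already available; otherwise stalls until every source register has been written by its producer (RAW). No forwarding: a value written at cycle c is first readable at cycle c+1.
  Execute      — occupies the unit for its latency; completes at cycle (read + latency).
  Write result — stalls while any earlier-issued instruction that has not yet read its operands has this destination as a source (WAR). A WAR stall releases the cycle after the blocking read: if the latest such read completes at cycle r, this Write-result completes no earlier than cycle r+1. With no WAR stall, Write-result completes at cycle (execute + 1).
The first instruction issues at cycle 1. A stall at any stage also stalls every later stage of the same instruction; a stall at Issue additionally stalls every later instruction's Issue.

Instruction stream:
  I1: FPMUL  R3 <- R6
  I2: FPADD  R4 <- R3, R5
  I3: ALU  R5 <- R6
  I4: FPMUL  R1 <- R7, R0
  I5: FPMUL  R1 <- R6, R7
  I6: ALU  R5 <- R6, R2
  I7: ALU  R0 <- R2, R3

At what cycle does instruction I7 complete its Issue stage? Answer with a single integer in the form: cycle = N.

cycle 1: issue I1 (FPMUL)
cycle 2: I1 read-ops, issue I2 (FPADD)
cycle 3: issue I3 (ALU)
cycle 4: I3 read-ops
cycle 5: I3 finished on ALU
cycle 7: I1 finished on FPMUL
cycle 8: I1→R3
cycle 9: I2 read-ops, issue I4 (FPMUL)
cycle 10: I3→R5, I4 read-ops
cycle 12: I2 finished on FPADD
cycle 13: I2→R4
cycle 15: I4 finished on FPMUL
cycle 16: I4→R1
cycle 17: issue I5 (FPMUL)
cycle 18: I5 read-ops, issue I6 (ALU)
cycle 19: I6 read-ops
cycle 20: I6 finished on ALU
cycle 21: I6→R5
cycle 22: issue I7 (ALU)
cycle 23: I5 finished on FPMUL, I7 read-ops
cycle 24: I5→R1, I7 finished on ALU
cycle 25: I7→R0

cycle = 22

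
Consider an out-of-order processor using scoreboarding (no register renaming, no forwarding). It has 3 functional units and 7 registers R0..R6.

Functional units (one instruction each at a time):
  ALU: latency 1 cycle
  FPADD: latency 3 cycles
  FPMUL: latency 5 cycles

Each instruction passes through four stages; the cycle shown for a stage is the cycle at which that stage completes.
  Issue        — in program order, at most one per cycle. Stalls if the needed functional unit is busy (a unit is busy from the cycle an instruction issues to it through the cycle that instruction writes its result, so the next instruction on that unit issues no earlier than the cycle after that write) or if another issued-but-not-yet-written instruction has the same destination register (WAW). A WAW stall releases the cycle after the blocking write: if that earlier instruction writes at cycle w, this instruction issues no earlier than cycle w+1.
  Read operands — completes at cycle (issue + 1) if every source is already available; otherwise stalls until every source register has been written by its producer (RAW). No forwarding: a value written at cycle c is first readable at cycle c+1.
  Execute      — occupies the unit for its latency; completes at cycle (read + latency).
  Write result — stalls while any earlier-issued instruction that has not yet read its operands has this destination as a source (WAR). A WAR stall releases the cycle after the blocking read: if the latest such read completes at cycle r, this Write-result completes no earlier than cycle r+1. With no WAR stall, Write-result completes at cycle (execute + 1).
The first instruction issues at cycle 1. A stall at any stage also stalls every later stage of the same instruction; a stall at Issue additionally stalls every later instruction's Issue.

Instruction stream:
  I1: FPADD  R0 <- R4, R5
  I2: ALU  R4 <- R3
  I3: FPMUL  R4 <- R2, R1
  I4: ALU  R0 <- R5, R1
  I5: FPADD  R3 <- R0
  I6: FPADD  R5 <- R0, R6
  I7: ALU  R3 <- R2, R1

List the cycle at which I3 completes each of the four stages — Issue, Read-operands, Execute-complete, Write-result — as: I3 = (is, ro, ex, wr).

I1  is:1  ro:2  ex:5  wr:6
I2  is:2  ro:3  ex:4  wr:5
I3  is:6  ro:7  ex:12  wr:13  — WAW R4: wait I2 write@5
I4  is:7  ro:8  ex:9  wr:10
I5  is:8  ro:11  ex:14  wr:15  — RAW R0: wait I4 write@10
I6  is:16  ro:17  ex:20  wr:21  — struct: FPADD busy until I5 writes@15
I7  is:17  ro:18  ex:19  wr:20

I3 = (6, 7, 12, 13)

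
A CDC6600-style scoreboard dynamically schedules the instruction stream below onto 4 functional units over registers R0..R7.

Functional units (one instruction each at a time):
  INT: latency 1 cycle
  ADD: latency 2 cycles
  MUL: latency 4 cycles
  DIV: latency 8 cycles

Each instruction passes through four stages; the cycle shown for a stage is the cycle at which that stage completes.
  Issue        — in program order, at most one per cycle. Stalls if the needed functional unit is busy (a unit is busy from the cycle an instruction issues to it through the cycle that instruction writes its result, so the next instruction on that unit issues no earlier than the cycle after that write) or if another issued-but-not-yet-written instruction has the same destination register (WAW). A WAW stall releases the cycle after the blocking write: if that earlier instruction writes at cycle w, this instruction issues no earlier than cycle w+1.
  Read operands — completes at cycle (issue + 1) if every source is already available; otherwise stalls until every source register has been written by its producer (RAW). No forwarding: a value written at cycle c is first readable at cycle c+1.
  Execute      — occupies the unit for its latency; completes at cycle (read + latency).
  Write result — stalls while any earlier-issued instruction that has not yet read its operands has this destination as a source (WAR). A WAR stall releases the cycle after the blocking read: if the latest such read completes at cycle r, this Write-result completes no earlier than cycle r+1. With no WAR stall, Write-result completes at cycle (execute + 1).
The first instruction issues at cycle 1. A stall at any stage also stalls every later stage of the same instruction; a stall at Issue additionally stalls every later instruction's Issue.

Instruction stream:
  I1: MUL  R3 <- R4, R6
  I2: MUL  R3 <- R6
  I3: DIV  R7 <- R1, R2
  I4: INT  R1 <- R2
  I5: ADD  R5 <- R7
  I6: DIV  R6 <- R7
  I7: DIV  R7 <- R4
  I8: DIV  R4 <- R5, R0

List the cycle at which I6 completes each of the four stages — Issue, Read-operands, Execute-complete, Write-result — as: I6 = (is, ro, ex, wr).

I6 = (20, 21, 29, 30)

I1  is:1  ro:2  ex:6  wr:7
I2  is:8  ro:9  ex:13  wr:14  — struct: MUL busy until I1 writes@7
I3  is:9  ro:10  ex:18  wr:19
I4  is:10  ro:11  ex:12  wr:13
I5  is:11  ro:20  ex:22  wr:23  — RAW R7: wait I3 write@19
I6  is:20  ro:21  ex:29  wr:30  — struct: DIV busy until I3 writes@19
I7  is:31  ro:32  ex:40  wr:41  — struct: DIV busy until I6 writes@30
I8  is:42  ro:43  ex:51  wr:52  — struct: DIV busy until I7 writes@41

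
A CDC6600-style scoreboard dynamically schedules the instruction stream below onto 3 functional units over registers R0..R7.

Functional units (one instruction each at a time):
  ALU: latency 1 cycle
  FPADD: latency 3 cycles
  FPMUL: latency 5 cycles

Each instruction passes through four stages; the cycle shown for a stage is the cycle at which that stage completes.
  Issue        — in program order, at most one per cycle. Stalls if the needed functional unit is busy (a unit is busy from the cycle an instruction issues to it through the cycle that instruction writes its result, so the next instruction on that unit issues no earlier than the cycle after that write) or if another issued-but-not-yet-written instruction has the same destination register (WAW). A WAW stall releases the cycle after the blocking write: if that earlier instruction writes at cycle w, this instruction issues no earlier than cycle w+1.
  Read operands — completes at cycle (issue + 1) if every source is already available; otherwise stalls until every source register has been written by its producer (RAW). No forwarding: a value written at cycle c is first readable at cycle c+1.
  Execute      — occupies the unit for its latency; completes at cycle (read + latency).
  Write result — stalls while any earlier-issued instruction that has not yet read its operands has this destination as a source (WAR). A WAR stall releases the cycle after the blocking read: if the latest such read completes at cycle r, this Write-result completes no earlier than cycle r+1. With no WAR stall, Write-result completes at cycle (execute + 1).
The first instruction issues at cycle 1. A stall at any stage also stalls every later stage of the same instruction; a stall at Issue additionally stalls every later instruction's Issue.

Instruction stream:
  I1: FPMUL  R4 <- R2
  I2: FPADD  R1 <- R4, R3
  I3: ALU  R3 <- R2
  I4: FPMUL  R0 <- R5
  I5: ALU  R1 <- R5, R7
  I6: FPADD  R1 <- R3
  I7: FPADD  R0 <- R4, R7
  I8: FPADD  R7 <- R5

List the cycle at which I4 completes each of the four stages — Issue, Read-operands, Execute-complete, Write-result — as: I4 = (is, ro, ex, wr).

I1 -> (1, 2, 7, 8)
I2 -> (2, 9, 12, 13)  // RAW R4: wait I1 write@8
I3 -> (3, 4, 5, 10)  // WAR R3: wait I2 read@9
I4 -> (9, 10, 15, 16)  // struct: FPMUL busy until I1 writes@8
I5 -> (14, 15, 16, 17)  // WAW R1: wait I2 write@13
I6 -> (18, 19, 22, 23)  // WAW R1: wait I5 write@17
I7 -> (24, 25, 28, 29)  // struct: FPADD busy until I6 writes@23
I8 -> (30, 31, 34, 35)  // struct: FPADD busy until I7 writes@29

I4 = (9, 10, 15, 16)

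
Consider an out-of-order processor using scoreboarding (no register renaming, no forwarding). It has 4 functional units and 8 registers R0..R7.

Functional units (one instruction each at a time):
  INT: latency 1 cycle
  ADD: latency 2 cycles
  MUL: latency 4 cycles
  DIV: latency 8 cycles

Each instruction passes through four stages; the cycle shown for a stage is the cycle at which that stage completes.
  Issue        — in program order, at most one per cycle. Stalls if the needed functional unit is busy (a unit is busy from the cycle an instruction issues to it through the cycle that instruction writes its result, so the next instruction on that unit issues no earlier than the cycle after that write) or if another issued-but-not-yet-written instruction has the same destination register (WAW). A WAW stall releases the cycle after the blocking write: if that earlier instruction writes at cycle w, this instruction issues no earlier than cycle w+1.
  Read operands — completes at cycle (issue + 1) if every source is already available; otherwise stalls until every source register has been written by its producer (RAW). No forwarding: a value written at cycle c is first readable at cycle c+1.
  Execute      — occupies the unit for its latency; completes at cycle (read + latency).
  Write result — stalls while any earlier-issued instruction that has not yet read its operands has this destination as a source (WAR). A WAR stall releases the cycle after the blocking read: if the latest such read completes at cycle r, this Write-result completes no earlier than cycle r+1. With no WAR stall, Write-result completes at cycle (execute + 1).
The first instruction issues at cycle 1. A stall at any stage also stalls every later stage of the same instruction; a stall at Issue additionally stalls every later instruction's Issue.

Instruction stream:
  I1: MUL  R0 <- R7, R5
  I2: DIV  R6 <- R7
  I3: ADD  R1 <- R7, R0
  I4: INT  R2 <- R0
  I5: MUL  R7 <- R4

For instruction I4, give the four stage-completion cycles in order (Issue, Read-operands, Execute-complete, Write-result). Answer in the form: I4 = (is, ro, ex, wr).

I4 = (4, 8, 9, 10)

c1: issue I1 (MUL)
c2: I1 read-ops; issue I2 (DIV)
c3: I2 read-ops; issue I3 (ADD)
c4: issue I4 (INT)
c6: I1 finished on MUL
c7: I1→R0
c8: I3 read-ops; I4 read-ops; issue I5 (MUL)
c9: I4 finished on INT; I5 read-ops
c10: I3 finished on ADD; I4→R2
c11: I2 finished on DIV; I3→R1
c12: I2→R6
c13: I5 finished on MUL
c14: I5→R7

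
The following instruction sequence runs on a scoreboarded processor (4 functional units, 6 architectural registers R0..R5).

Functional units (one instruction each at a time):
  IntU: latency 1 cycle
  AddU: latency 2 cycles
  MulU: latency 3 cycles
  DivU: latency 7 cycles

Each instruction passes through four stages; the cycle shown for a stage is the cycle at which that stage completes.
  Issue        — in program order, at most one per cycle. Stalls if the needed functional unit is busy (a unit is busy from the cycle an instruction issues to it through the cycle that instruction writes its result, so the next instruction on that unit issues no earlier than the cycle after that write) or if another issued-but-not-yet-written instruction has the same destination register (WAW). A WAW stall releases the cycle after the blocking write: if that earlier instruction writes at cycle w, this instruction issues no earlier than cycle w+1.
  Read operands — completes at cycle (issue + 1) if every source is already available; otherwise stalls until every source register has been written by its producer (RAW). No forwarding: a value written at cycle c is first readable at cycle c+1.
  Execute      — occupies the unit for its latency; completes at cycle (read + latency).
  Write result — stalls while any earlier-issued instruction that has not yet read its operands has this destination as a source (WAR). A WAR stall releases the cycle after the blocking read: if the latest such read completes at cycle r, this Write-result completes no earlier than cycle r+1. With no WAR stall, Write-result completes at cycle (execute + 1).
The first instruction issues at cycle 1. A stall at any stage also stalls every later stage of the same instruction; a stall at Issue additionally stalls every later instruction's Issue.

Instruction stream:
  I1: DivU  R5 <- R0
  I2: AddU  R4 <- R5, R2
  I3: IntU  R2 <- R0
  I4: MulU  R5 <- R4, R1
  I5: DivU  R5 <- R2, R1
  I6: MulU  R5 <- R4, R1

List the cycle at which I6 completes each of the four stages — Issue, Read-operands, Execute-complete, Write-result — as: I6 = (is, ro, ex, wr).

I1  is:1  ro:2  ex:9  wr:10
I2  is:2  ro:11  ex:13  wr:14  — RAW R5: wait I1 write@10
I3  is:3  ro:4  ex:5  wr:12  — WAR R2: wait I2 read@11
I4  is:11  ro:15  ex:18  wr:19  — WAW R5: wait I1 write@10, RAW R4: wait I2 write@14
I5  is:20  ro:21  ex:28  wr:29  — WAW R5: wait I4 write@19
I6  is:30  ro:31  ex:34  wr:35  — WAW R5: wait I5 write@29

I6 = (30, 31, 34, 35)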